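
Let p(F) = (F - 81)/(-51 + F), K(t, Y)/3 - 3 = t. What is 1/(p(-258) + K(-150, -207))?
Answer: -103/45310 ≈ -0.0022732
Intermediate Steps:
K(t, Y) = 9 + 3*t
p(F) = (-81 + F)/(-51 + F)
1/(p(-258) + K(-150, -207)) = 1/((-81 - 258)/(-51 - 258) + (9 + 3*(-150))) = 1/(-339/(-309) + (9 - 450)) = 1/(-1/309*(-339) - 441) = 1/(113/103 - 441) = 1/(-45310/103) = -103/45310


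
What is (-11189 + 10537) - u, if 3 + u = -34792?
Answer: 34143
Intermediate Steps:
u = -34795 (u = -3 - 34792 = -34795)
(-11189 + 10537) - u = (-11189 + 10537) - 1*(-34795) = -652 + 34795 = 34143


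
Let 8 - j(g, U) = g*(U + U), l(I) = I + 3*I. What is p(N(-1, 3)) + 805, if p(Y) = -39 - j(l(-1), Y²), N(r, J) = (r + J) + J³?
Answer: -5970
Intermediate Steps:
N(r, J) = J + r + J³ (N(r, J) = (J + r) + J³ = J + r + J³)
l(I) = 4*I
j(g, U) = 8 - 2*U*g (j(g, U) = 8 - g*(U + U) = 8 - g*2*U = 8 - 2*U*g)
p(Y) = -47 - 8*Y² (p(Y) = -39 - (8 - 2*Y²*4*(-1)) = -39 - (8 - 2*Y²*(-4)) = -39 - (8 + 8*Y²) = -39 + (-8 - 8*Y²) = -47 - 8*Y²)
p(N(-1, 3)) + 805 = (-47 - 8*(3 - 1 + 3³)²) + 805 = (-47 - 8*(3 - 1 + 27)²) + 805 = (-47 - 8*29²) + 805 = (-47 - 8*841) + 805 = (-47 - 6728) + 805 = -6775 + 805 = -5970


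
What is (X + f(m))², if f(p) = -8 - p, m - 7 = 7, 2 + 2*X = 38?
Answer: 16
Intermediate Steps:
X = 18 (X = -1 + (½)*38 = -1 + 19 = 18)
m = 14 (m = 7 + 7 = 14)
(X + f(m))² = (18 + (-8 - 1*14))² = (18 + (-8 - 14))² = (18 - 22)² = (-4)² = 16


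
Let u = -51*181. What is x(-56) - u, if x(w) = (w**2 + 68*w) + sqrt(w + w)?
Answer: 8559 + 4*I*sqrt(7) ≈ 8559.0 + 10.583*I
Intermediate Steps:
x(w) = w**2 + 68*w + sqrt(2)*sqrt(w) (x(w) = (w**2 + 68*w) + sqrt(2*w) = (w**2 + 68*w) + sqrt(2)*sqrt(w) = w**2 + 68*w + sqrt(2)*sqrt(w))
u = -9231
x(-56) - u = ((-56)**2 + 68*(-56) + sqrt(2)*sqrt(-56)) - 1*(-9231) = (3136 - 3808 + sqrt(2)*(2*I*sqrt(14))) + 9231 = (3136 - 3808 + 4*I*sqrt(7)) + 9231 = (-672 + 4*I*sqrt(7)) + 9231 = 8559 + 4*I*sqrt(7)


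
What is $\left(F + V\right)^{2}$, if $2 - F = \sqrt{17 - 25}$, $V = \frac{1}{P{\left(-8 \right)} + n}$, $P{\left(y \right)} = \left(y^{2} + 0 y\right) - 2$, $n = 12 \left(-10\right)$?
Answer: $\frac{\left(-115 + 116 i \sqrt{2}\right)^{2}}{3364} \approx -4.0687 - 11.216 i$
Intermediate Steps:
$n = -120$
$P{\left(y \right)} = -2 + y^{2}$ ($P{\left(y \right)} = \left(y^{2} + 0\right) - 2 = y^{2} - 2 = -2 + y^{2}$)
$V = - \frac{1}{58}$ ($V = \frac{1}{\left(-2 + \left(-8\right)^{2}\right) - 120} = \frac{1}{\left(-2 + 64\right) - 120} = \frac{1}{62 - 120} = \frac{1}{-58} = - \frac{1}{58} \approx -0.017241$)
$F = 2 - 2 i \sqrt{2}$ ($F = 2 - \sqrt{17 - 25} = 2 - \sqrt{-8} = 2 - 2 i \sqrt{2} \approx 2.0 - 2.8284 i$)
$\left(F + V\right)^{2} = \left(\left(2 - 2 i \sqrt{2}\right) - \frac{1}{58}\right)^{2} = \left(\frac{115}{58} - 2 i \sqrt{2}\right)^{2}$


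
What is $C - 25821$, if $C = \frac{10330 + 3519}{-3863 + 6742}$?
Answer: $- \frac{74324810}{2879} \approx -25816.0$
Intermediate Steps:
$C = \frac{13849}{2879} \approx 4.8103$
$C - 25821 = \frac{13849}{2879} - 25821 = - \frac{74324810}{2879}$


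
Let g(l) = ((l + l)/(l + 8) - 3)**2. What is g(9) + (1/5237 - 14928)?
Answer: -22587720122/1513493 ≈ -14924.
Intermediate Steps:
g(l) = (-3 + 2*l/(8 + l))**2 (g(l) = ((2*l)/(8 + l) - 3)**2 = (2*l/(8 + l) - 3)**2 = (-3 + 2*l/(8 + l))**2)
g(9) + (1/5237 - 14928) = (24 + 9)**2/(8 + 9)**2 + (1/5237 - 14928) = 33**2/17**2 + (1/5237 - 14928) = (1/289)*1089 - 78177935/5237 = 1089/289 - 78177935/5237 = -22587720122/1513493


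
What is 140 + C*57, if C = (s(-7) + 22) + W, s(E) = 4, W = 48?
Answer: 4358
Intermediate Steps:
C = 74 (C = (4 + 22) + 48 = 26 + 48 = 74)
140 + C*57 = 140 + 74*57 = 140 + 4218 = 4358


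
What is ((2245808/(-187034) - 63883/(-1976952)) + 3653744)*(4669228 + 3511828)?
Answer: 690784781911491909674968/23109827523 ≈ 2.9891e+13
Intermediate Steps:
((2245808/(-187034) - 63883/(-1976952)) + 3653744)*(4669228 + 3511828) = ((2245808*(-1/187034) - 63883*(-1/1976952)) + 3653744)*8181056 = ((-1122904/93517 + 63883/1976952) + 3653744)*8181056 = (-2213953162097/184878620184 + 3653744)*8181056 = (675496935272406799/184878620184)*8181056 = 690784781911491909674968/23109827523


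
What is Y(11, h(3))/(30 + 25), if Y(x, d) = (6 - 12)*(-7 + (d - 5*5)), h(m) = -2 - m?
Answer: 222/55 ≈ 4.0364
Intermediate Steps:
Y(x, d) = 192 - 6*d (Y(x, d) = -6*(-7 + (d - 25)) = -6*(-7 + (-25 + d)) = -6*(-32 + d) = 192 - 6*d)
Y(11, h(3))/(30 + 25) = (192 - 6*(-2 - 1*3))/(30 + 25) = (192 - 6*(-2 - 3))/55 = (192 - 6*(-5))/55 = (192 + 30)/55 = (1/55)*222 = 222/55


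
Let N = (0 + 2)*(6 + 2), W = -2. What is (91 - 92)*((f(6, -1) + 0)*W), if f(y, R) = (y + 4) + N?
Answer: 52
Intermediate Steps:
N = 16 (N = 2*8 = 16)
f(y, R) = 20 + y (f(y, R) = (y + 4) + 16 = (4 + y) + 16 = 20 + y)
(91 - 92)*((f(6, -1) + 0)*W) = (91 - 92)*(((20 + 6) + 0)*(-2)) = -(26 + 0)*(-2) = -26*(-2) = -1*(-52) = 52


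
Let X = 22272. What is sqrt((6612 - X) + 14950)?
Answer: I*sqrt(710) ≈ 26.646*I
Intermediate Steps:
sqrt((6612 - X) + 14950) = sqrt((6612 - 1*22272) + 14950) = sqrt((6612 - 22272) + 14950) = sqrt(-15660 + 14950) = sqrt(-710) = I*sqrt(710)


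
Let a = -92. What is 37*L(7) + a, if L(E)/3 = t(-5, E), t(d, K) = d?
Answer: -647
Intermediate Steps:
L(E) = -15 (L(E) = 3*(-5) = -15)
37*L(7) + a = 37*(-15) - 92 = -555 - 92 = -647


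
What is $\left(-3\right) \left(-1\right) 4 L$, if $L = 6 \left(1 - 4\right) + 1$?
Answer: $-204$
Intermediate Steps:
$L = -17$ ($L = 6 \left(-3\right) + 1 = -18 + 1 = -17$)
$\left(-3\right) \left(-1\right) 4 L = \left(-3\right) \left(-1\right) 4 \left(-17\right) = 3 \cdot 4 \left(-17\right) = 12 \left(-17\right) = -204$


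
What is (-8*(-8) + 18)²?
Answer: 6724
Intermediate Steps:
(-8*(-8) + 18)² = (64 + 18)² = 82² = 6724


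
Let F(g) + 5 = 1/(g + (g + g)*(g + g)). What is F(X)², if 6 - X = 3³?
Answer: 75933796/3038049 ≈ 24.994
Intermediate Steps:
X = -21 (X = 6 - 1*3³ = 6 - 1*27 = 6 - 27 = -21)
F(g) = -5 + 1/(g + 4*g²) (F(g) = -5 + 1/(g + (g + g)*(g + g)) = -5 + 1/(g + (2*g)*(2*g)) = -5 + 1/(g + 4*g²))
F(X)² = ((1 - 20*(-21)² - 5*(-21))/((-21)*(1 + 4*(-21))))² = (-(1 - 20*441 + 105)/(21*(1 - 84)))² = (-1/21*(1 - 8820 + 105)/(-83))² = (-1/21*(-1/83)*(-8714))² = (-8714/1743)² = 75933796/3038049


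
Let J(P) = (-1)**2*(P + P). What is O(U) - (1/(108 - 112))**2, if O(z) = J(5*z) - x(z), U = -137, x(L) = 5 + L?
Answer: -19809/16 ≈ -1238.1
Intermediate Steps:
J(P) = 2*P (J(P) = 1*(2*P) = 2*P)
O(z) = -5 + 9*z (O(z) = 2*(5*z) - (5 + z) = 10*z + (-5 - z) = -5 + 9*z)
O(U) - (1/(108 - 112))**2 = (-5 + 9*(-137)) - (1/(108 - 112))**2 = (-5 - 1233) - (1/(-4))**2 = -1238 - (-1/4)**2 = -1238 - 1*1/16 = -1238 - 1/16 = -19809/16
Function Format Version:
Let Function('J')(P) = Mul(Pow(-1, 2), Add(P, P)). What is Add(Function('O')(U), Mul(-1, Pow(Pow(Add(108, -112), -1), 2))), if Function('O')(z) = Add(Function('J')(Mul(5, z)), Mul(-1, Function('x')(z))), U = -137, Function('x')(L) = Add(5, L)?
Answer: Rational(-19809, 16) ≈ -1238.1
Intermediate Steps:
Function('J')(P) = Mul(2, P) (Function('J')(P) = Mul(1, Mul(2, P)) = Mul(2, P))
Function('O')(z) = Add(-5, Mul(9, z)) (Function('O')(z) = Add(Mul(2, Mul(5, z)), Mul(-1, Add(5, z))) = Add(Mul(10, z), Add(-5, Mul(-1, z))) = Add(-5, Mul(9, z)))
Add(Function('O')(U), Mul(-1, Pow(Pow(Add(108, -112), -1), 2))) = Add(Add(-5, Mul(9, -137)), Mul(-1, Pow(Pow(Add(108, -112), -1), 2))) = Add(Add(-5, -1233), Mul(-1, Pow(Pow(-4, -1), 2))) = Add(-1238, Mul(-1, Pow(Rational(-1, 4), 2))) = Add(-1238, Mul(-1, Rational(1, 16))) = Add(-1238, Rational(-1, 16)) = Rational(-19809, 16)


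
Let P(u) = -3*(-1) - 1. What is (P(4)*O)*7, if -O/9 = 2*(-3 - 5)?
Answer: 2016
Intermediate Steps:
P(u) = 2 (P(u) = 3 - 1 = 2)
O = 144 (O = -18*(-3 - 5) = -18*(-8) = -9*(-16) = 144)
(P(4)*O)*7 = (2*144)*7 = 288*7 = 2016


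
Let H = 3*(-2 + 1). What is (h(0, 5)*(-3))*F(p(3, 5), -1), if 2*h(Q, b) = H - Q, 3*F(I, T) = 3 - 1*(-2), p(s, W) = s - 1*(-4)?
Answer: 15/2 ≈ 7.5000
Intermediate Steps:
H = -3 (H = 3*(-1) = -3)
p(s, W) = 4 + s (p(s, W) = s + 4 = 4 + s)
F(I, T) = 5/3 (F(I, T) = (3 - 1*(-2))/3 = (3 + 2)/3 = (⅓)*5 = 5/3)
h(Q, b) = -3/2 - Q/2 (h(Q, b) = (-3 - Q)/2 = -3/2 - Q/2)
(h(0, 5)*(-3))*F(p(3, 5), -1) = ((-3/2 - ½*0)*(-3))*(5/3) = ((-3/2 + 0)*(-3))*(5/3) = -3/2*(-3)*(5/3) = (9/2)*(5/3) = 15/2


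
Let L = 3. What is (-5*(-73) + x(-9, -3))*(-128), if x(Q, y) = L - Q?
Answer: -48256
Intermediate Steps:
x(Q, y) = 3 - Q
(-5*(-73) + x(-9, -3))*(-128) = (-5*(-73) + (3 - 1*(-9)))*(-128) = (365 + (3 + 9))*(-128) = (365 + 12)*(-128) = 377*(-128) = -48256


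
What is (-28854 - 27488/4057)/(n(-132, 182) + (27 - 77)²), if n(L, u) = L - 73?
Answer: -117088166/9310815 ≈ -12.576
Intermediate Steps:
n(L, u) = -73 + L
(-28854 - 27488/4057)/(n(-132, 182) + (27 - 77)²) = (-28854 - 27488/4057)/((-73 - 132) + (27 - 77)²) = (-28854 - 27488*1/4057)/(-205 + (-50)²) = (-28854 - 27488/4057)/(-205 + 2500) = -117088166/4057/2295 = -117088166/4057*1/2295 = -117088166/9310815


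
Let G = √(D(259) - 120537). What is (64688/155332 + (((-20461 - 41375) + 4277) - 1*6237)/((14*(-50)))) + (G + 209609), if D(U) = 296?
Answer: 1425077779592/6795775 + I*√120241 ≈ 2.097e+5 + 346.76*I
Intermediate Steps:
G = I*√120241 (G = √(296 - 120537) = √(-120241) = I*√120241 ≈ 346.76*I)
(64688/155332 + (((-20461 - 41375) + 4277) - 1*6237)/((14*(-50)))) + (G + 209609) = (64688/155332 + (((-20461 - 41375) + 4277) - 1*6237)/((14*(-50)))) + (I*√120241 + 209609) = (64688*(1/155332) + ((-61836 + 4277) - 6237)/(-700)) + (209609 + I*√120241) = (16172/38833 + (-57559 - 6237)*(-1/700)) + (209609 + I*√120241) = (16172/38833 - 63796*(-1/700)) + (209609 + I*√120241) = (16172/38833 + 15949/175) + (209609 + I*√120241) = 622177617/6795775 + (209609 + I*√120241) = 1425077779592/6795775 + I*√120241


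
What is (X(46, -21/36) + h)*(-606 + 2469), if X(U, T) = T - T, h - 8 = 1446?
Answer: 2708802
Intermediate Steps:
h = 1454 (h = 8 + 1446 = 1454)
X(U, T) = 0
(X(46, -21/36) + h)*(-606 + 2469) = (0 + 1454)*(-606 + 2469) = 1454*1863 = 2708802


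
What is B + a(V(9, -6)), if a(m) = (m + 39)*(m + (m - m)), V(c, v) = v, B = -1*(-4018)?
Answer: 3820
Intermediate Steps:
B = 4018
a(m) = m*(39 + m) (a(m) = (39 + m)*(m + 0) = (39 + m)*m = m*(39 + m))
B + a(V(9, -6)) = 4018 - 6*(39 - 6) = 4018 - 6*33 = 4018 - 198 = 3820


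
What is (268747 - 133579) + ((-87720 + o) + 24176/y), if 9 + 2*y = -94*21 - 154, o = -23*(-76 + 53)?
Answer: 102478497/2137 ≈ 47954.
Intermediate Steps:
o = 529 (o = -23*(-23) = 529)
y = -2137/2 (y = -9/2 + (-94*21 - 154)/2 = -9/2 + (-1974 - 154)/2 = -9/2 + (½)*(-2128) = -9/2 - 1064 = -2137/2 ≈ -1068.5)
(268747 - 133579) + ((-87720 + o) + 24176/y) = (268747 - 133579) + ((-87720 + 529) + 24176/(-2137/2)) = 135168 + (-87191 + 24176*(-2/2137)) = 135168 + (-87191 - 48352/2137) = 135168 - 186375519/2137 = 102478497/2137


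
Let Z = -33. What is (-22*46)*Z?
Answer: 33396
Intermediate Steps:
(-22*46)*Z = -22*46*(-33) = -1012*(-33) = 33396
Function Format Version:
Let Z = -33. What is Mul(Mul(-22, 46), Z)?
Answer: 33396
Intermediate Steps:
Mul(Mul(-22, 46), Z) = Mul(Mul(-22, 46), -33) = Mul(-1012, -33) = 33396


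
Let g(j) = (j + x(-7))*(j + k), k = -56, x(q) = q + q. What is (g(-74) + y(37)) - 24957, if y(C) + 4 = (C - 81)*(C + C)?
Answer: -16777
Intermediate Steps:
x(q) = 2*q
y(C) = -4 + 2*C*(-81 + C) (y(C) = -4 + (C - 81)*(C + C) = -4 + (-81 + C)*(2*C) = -4 + 2*C*(-81 + C))
g(j) = (-56 + j)*(-14 + j) (g(j) = (j + 2*(-7))*(j - 56) = (j - 14)*(-56 + j) = (-14 + j)*(-56 + j) = (-56 + j)*(-14 + j))
(g(-74) + y(37)) - 24957 = ((784 + (-74)**2 - 70*(-74)) + (-4 - 162*37 + 2*37**2)) - 24957 = ((784 + 5476 + 5180) + (-4 - 5994 + 2*1369)) - 24957 = (11440 + (-4 - 5994 + 2738)) - 24957 = (11440 - 3260) - 24957 = 8180 - 24957 = -16777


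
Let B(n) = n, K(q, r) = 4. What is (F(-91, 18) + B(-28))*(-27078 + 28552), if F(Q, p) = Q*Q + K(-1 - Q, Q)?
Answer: 12170818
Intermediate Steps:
F(Q, p) = 4 + Q² (F(Q, p) = Q*Q + 4 = Q² + 4 = 4 + Q²)
(F(-91, 18) + B(-28))*(-27078 + 28552) = ((4 + (-91)²) - 28)*(-27078 + 28552) = ((4 + 8281) - 28)*1474 = (8285 - 28)*1474 = 8257*1474 = 12170818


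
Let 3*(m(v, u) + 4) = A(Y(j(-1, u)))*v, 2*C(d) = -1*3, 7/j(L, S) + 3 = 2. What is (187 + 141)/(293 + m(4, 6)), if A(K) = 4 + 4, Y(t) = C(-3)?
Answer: 984/899 ≈ 1.0945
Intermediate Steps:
j(L, S) = -7 (j(L, S) = 7/(-3 + 2) = 7/(-1) = 7*(-1) = -7)
C(d) = -3/2 (C(d) = (-1*3)/2 = (½)*(-3) = -3/2)
Y(t) = -3/2
A(K) = 8
m(v, u) = -4 + 8*v/3 (m(v, u) = -4 + (8*v)/3 = -4 + 8*v/3)
(187 + 141)/(293 + m(4, 6)) = (187 + 141)/(293 + (-4 + (8/3)*4)) = 328/(293 + (-4 + 32/3)) = 328/(293 + 20/3) = 328/(899/3) = 328*(3/899) = 984/899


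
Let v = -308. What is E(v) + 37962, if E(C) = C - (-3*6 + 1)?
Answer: 37671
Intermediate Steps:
E(C) = 17 + C (E(C) = C - (-18 + 1) = C - 1*(-17) = C + 17 = 17 + C)
E(v) + 37962 = (17 - 308) + 37962 = -291 + 37962 = 37671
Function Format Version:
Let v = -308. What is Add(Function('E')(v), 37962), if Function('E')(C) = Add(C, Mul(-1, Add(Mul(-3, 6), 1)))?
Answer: 37671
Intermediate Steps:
Function('E')(C) = Add(17, C) (Function('E')(C) = Add(C, Mul(-1, Add(-18, 1))) = Add(C, Mul(-1, -17)) = Add(C, 17) = Add(17, C))
Add(Function('E')(v), 37962) = Add(Add(17, -308), 37962) = Add(-291, 37962) = 37671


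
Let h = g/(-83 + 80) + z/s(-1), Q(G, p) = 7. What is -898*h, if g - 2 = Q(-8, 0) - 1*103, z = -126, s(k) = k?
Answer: -423856/3 ≈ -1.4129e+5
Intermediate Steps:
g = -94 (g = 2 + (7 - 1*103) = 2 + (7 - 103) = 2 - 96 = -94)
h = 472/3 (h = -94/(-83 + 80) - 126/(-1) = -94/(-3) - 126*(-1) = -94*(-⅓) + 126 = 94/3 + 126 = 472/3 ≈ 157.33)
-898*h = -898*472/3 = -423856/3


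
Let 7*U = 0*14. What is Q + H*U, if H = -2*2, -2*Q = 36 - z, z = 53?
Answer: 17/2 ≈ 8.5000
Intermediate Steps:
Q = 17/2 (Q = -(36 - 1*53)/2 = -(36 - 53)/2 = -1/2*(-17) = 17/2 ≈ 8.5000)
H = -4
U = 0 (U = (0*14)/7 = (1/7)*0 = 0)
Q + H*U = 17/2 - 4*0 = 17/2 + 0 = 17/2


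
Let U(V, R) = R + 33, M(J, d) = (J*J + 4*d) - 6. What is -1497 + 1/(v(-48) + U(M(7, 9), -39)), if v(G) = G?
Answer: -80839/54 ≈ -1497.0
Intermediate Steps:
M(J, d) = -6 + J**2 + 4*d (M(J, d) = (J**2 + 4*d) - 6 = -6 + J**2 + 4*d)
U(V, R) = 33 + R
-1497 + 1/(v(-48) + U(M(7, 9), -39)) = -1497 + 1/(-48 + (33 - 39)) = -1497 + 1/(-48 - 6) = -1497 + 1/(-54) = -1497 - 1/54 = -80839/54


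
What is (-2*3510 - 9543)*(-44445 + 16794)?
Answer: 457983513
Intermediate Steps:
(-2*3510 - 9543)*(-44445 + 16794) = (-7020 - 9543)*(-27651) = -16563*(-27651) = 457983513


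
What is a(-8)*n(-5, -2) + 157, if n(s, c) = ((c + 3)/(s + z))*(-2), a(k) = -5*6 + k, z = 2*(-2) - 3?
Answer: 452/3 ≈ 150.67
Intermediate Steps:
z = -7 (z = -4 - 3 = -7)
a(k) = -30 + k
n(s, c) = -2*(3 + c)/(-7 + s) (n(s, c) = ((c + 3)/(s - 7))*(-2) = ((3 + c)/(-7 + s))*(-2) = -2*(3 + c)/(-7 + s))
a(-8)*n(-5, -2) + 157 = (-30 - 8)*(2*(-3 - 1*(-2))/(-7 - 5)) + 157 = -76*(-3 + 2)/(-12) + 157 = -76*(-1)*(-1)/12 + 157 = -38*⅙ + 157 = -19/3 + 157 = 452/3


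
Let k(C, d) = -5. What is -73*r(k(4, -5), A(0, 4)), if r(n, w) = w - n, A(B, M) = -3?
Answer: -146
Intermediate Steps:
-73*r(k(4, -5), A(0, 4)) = -73*(-3 - 1*(-5)) = -73*(-3 + 5) = -73*2 = -146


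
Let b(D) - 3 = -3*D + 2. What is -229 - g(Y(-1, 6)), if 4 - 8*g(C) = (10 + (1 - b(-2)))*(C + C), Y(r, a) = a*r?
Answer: -459/2 ≈ -229.50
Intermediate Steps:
b(D) = 5 - 3*D (b(D) = 3 + (-3*D + 2) = 3 + (2 - 3*D) = 5 - 3*D)
g(C) = ½ (g(C) = ½ - (10 + (1 - (5 - 3*(-2))))*(C + C)/8 = ½ - (10 + (1 - (5 + 6)))*2*C/8 = ½ - (10 + (1 - 1*11))*2*C/8 = ½ - (10 + (1 - 11))*2*C/8 = ½ - (10 - 10)*2*C/8 = ½ - 0*2*C = ½ - ⅛*0 = ½ + 0 = ½)
-229 - g(Y(-1, 6)) = -229 - 1*½ = -229 - ½ = -459/2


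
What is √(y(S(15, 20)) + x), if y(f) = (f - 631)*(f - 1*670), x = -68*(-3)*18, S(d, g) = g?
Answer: √400822 ≈ 633.11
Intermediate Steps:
x = 3672 (x = 204*18 = 3672)
y(f) = (-670 + f)*(-631 + f) (y(f) = (-631 + f)*(f - 670) = (-631 + f)*(-670 + f) = (-670 + f)*(-631 + f))
√(y(S(15, 20)) + x) = √((422770 + 20² - 1301*20) + 3672) = √((422770 + 400 - 26020) + 3672) = √(397150 + 3672) = √400822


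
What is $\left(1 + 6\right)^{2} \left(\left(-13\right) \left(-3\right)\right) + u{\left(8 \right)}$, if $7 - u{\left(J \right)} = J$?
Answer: $1910$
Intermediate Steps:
$u{\left(J \right)} = 7 - J$
$\left(1 + 6\right)^{2} \left(\left(-13\right) \left(-3\right)\right) + u{\left(8 \right)} = \left(1 + 6\right)^{2} \left(\left(-13\right) \left(-3\right)\right) + \left(7 - 8\right) = 7^{2} \cdot 39 + \left(7 - 8\right) = 49 \cdot 39 - 1 = 1911 - 1 = 1910$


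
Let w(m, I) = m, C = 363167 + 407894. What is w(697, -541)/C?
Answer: 697/771061 ≈ 0.00090395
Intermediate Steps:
C = 771061
w(697, -541)/C = 697/771061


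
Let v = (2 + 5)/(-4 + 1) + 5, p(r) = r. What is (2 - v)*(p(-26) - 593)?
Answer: 1238/3 ≈ 412.67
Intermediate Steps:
v = 8/3 (v = 7/(-3) + 5 = 7*(-⅓) + 5 = -7/3 + 5 = 8/3 ≈ 2.6667)
(2 - v)*(p(-26) - 593) = (2 - 1*8/3)*(-26 - 593) = (2 - 8/3)*(-619) = -⅔*(-619) = 1238/3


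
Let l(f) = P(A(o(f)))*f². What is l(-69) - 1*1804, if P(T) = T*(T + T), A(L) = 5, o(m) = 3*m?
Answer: 236246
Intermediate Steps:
P(T) = 2*T² (P(T) = T*(2*T) = 2*T²)
l(f) = 50*f² (l(f) = (2*5²)*f² = (2*25)*f² = 50*f²)
l(-69) - 1*1804 = 50*(-69)² - 1*1804 = 50*4761 - 1804 = 238050 - 1804 = 236246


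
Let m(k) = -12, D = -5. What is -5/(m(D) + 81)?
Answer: -5/69 ≈ -0.072464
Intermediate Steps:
-5/(m(D) + 81) = -5/(-12 + 81) = -5/69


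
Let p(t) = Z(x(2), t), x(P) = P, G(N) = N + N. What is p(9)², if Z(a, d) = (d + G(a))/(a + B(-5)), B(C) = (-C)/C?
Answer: 169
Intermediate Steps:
B(C) = -1
G(N) = 2*N
Z(a, d) = (d + 2*a)/(-1 + a) (Z(a, d) = (d + 2*a)/(a - 1) = (d + 2*a)/(-1 + a))
p(t) = 4 + t (p(t) = (t + 2*2)/(-1 + 2) = (t + 4)/1 = 1*(4 + t) = 4 + t)
p(9)² = (4 + 9)² = 13² = 169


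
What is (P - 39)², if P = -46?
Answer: 7225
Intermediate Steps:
(P - 39)² = (-46 - 39)² = (-85)² = 7225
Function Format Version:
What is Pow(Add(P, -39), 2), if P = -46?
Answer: 7225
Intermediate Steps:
Pow(Add(P, -39), 2) = Pow(Add(-46, -39), 2) = Pow(-85, 2) = 7225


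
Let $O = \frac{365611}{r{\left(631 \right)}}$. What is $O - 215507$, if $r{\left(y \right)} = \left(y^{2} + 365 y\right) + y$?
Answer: $- \frac{135576596638}{629107} \approx -2.1551 \cdot 10^{5}$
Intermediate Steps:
$r{\left(y \right)} = y^{2} + 366 y$
$O = \frac{365611}{629107}$ ($O = \frac{365611}{631 \left(366 + 631\right)} = \frac{365611}{631 \cdot 997} = \frac{365611}{629107} \approx 0.58116$)
$O - 215507 = \frac{365611}{629107} - 215507 = - \frac{135576596638}{629107}$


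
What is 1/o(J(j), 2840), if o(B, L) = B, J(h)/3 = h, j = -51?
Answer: -1/153 ≈ -0.0065359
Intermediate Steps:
J(h) = 3*h
1/o(J(j), 2840) = 1/(3*(-51)) = 1/(-153) = -1/153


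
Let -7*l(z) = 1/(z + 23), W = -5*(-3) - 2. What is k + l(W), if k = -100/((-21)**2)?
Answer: -407/1764 ≈ -0.23073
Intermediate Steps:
W = 13 (W = 15 - 2 = 13)
l(z) = -1/(7*(23 + z)) (l(z) = -1/(7*(z + 23)) = -1/(7*(23 + z)))
k = -100/441 ≈ -0.22676
k + l(W) = -100/441 - 1/(161 + 7*13) = -100/441 - 1/(161 + 91) = -100/441 - 1/252 = -407/1764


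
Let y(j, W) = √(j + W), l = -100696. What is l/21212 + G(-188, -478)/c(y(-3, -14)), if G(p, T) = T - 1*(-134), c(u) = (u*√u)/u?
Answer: -25174/5303 + 344*17^(¾)*I^(3/2)/17 ≈ -124.54 + 119.79*I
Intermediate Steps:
y(j, W) = √(W + j)
c(u) = √u (c(u) = u^(3/2)/u = √u)
G(p, T) = 134 + T (G(p, T) = T + 134 = 134 + T)
l/21212 + G(-188, -478)/c(y(-3, -14)) = -100696/21212 + (134 - 478)/(√(√(-14 - 3))) = -100696*1/21212 - 344*(-(-17)^(¾)/17) = -25174/5303 - 344*17^(¾)*(-I^(3/2))/17 = -25174/5303 - 344*(-17^(¾)*I^(3/2)/17) = -25174/5303 - (-344)*17^(¾)*I^(3/2)/17 = -25174/5303 + 344*17^(¾)*I^(3/2)/17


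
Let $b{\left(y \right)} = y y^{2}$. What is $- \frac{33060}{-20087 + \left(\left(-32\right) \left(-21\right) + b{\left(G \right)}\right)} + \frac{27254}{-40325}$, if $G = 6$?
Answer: $\frac{809894954}{774199675} \approx 1.0461$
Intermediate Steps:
$b{\left(y \right)} = y^{3}$
$- \frac{33060}{-20087 + \left(\left(-32\right) \left(-21\right) + b{\left(G \right)}\right)} + \frac{27254}{-40325} = - \frac{33060}{-20087 + \left(\left(-32\right) \left(-21\right) + 6^{3}\right)} + \frac{27254}{-40325} = - \frac{33060}{-20087 + \left(672 + 216\right)} + 27254 \left(- \frac{1}{40325}\right) = - \frac{33060}{-20087 + 888} - \frac{27254}{40325} = - \frac{33060}{-19199} - \frac{27254}{40325} = \left(-33060\right) \left(- \frac{1}{19199}\right) - \frac{27254}{40325} = \frac{33060}{19199} - \frac{27254}{40325} = \frac{809894954}{774199675}$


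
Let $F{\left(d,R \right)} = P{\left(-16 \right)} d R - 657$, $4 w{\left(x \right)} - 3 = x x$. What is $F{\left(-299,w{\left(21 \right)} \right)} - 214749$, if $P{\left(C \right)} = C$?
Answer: $315618$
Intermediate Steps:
$w{\left(x \right)} = \frac{3}{4} + \frac{x^{2}}{4}$ ($w{\left(x \right)} = \frac{3}{4} + \frac{x x}{4} = \frac{3}{4} + \frac{x^{2}}{4}$)
$F{\left(d,R \right)} = -657 - 16 R d$ ($F{\left(d,R \right)} = - 16 d R - 657 = - 16 R d - 657 = -657 - 16 R d$)
$F{\left(-299,w{\left(21 \right)} \right)} - 214749 = \left(-657 - 16 \left(\frac{3}{4} + \frac{21^{2}}{4}\right) \left(-299\right)\right) - 214749 = \left(-657 - 16 \left(\frac{3}{4} + \frac{1}{4} \cdot 441\right) \left(-299\right)\right) - 214749 = \left(-657 - 16 \left(\frac{3}{4} + \frac{441}{4}\right) \left(-299\right)\right) - 214749 = \left(-657 - 1776 \left(-299\right)\right) - 214749 = \left(-657 + 531024\right) - 214749 = 530367 - 214749 = 315618$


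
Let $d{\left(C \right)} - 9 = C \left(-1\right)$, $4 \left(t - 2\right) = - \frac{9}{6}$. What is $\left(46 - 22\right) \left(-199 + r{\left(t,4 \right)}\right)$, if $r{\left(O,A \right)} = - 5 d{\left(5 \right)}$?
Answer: $-5256$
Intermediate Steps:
$t = \frac{13}{8}$ ($t = 2 + \frac{\left(-9\right) \frac{1}{6}}{4} = 2 + \frac{1}{4} \left(- \frac{3}{2}\right) = 2 - \frac{3}{8} = \frac{13}{8} \approx 1.625$)
$d{\left(C \right)} = 9 - C$ ($d{\left(C \right)} = 9 + C \left(-1\right) = 9 - C$)
$r{\left(O,A \right)} = -20$ ($r{\left(O,A \right)} = - 5 \left(9 - 5\right) = \left(-5\right) 4 = -20$)
$\left(46 - 22\right) \left(-199 + r{\left(t,4 \right)}\right) = \left(46 - 22\right) \left(-199 - 20\right) = 24 \left(-219\right) = -5256$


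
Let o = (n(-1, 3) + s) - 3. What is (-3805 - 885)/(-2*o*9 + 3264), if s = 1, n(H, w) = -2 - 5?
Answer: -2345/1713 ≈ -1.3689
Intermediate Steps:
n(H, w) = -7
o = -9 (o = (-7 + 1) - 3 = -6 - 3 = -9)
(-3805 - 885)/(-2*o*9 + 3264) = (-3805 - 885)/(-2*(-9)*9 + 3264) = -4690/(18*9 + 3264) = -4690/(162 + 3264) = -4690/3426 = -4690*1/3426 = -2345/1713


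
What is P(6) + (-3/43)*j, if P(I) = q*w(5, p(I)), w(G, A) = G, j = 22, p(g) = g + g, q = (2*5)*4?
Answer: 8534/43 ≈ 198.47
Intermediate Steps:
q = 40 (q = 10*4 = 40)
p(g) = 2*g
P(I) = 200 (P(I) = 40*5 = 200)
P(6) + (-3/43)*j = 200 - 3/43*22 = 200 - 66/43 = 8534/43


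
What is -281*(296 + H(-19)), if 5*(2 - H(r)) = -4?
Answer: -419814/5 ≈ -83963.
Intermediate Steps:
H(r) = 14/5 (H(r) = 2 - ⅕*(-4) = 2 + ⅘ = 14/5)
-281*(296 + H(-19)) = -281*(296 + 14/5) = -281*1494/5 = -419814/5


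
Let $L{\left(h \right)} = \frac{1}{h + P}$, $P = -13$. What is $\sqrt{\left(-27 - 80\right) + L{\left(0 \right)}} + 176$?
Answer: $176 + \frac{4 i \sqrt{1131}}{13} \approx 176.0 + 10.348 i$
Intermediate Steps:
$L{\left(h \right)} = \frac{1}{-13 + h}$ ($L{\left(h \right)} = \frac{1}{h - 13} = \frac{1}{-13 + h}$)
$\sqrt{\left(-27 - 80\right) + L{\left(0 \right)}} + 176 = \sqrt{\left(-27 - 80\right) + \frac{1}{-13 + 0}} + 176 = \sqrt{\left(-27 - 80\right) + \frac{1}{-13}} + 176 = \sqrt{-107 - \frac{1}{13}} + 176 = \sqrt{- \frac{1392}{13}} + 176 = \frac{4 i \sqrt{1131}}{13} + 176 = 176 + \frac{4 i \sqrt{1131}}{13}$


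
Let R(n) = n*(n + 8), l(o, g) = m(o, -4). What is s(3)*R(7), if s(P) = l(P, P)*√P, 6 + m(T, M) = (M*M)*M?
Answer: -7350*√3 ≈ -12731.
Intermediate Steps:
m(T, M) = -6 + M³ (m(T, M) = -6 + (M*M)*M = -6 + M²*M = -6 + M³)
l(o, g) = -70 (l(o, g) = -6 + (-4)³ = -6 - 64 = -70)
R(n) = n*(8 + n)
s(P) = -70*√P
s(3)*R(7) = (-70*√3)*(7*(8 + 7)) = (-70*√3)*(7*15) = -70*√3*105 = -7350*√3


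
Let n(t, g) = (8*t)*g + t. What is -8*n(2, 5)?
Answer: -656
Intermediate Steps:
n(t, g) = t + 8*g*t (n(t, g) = 8*g*t + t = t + 8*g*t)
-8*n(2, 5) = -16*(1 + 8*5) = -16*(1 + 40) = -16*41 = -8*82 = -656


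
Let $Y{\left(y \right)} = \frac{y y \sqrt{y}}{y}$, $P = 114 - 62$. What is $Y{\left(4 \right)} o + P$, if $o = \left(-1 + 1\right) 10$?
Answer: $52$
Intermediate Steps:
$o = 0$ ($o = 0 \cdot 10 = 0$)
$P = 52$
$Y{\left(y \right)} = y^{\frac{3}{2}}$ ($Y{\left(y \right)} = \frac{y^{2} \sqrt{y}}{y} = \frac{y^{\frac{5}{2}}}{y} = y^{\frac{3}{2}}$)
$Y{\left(4 \right)} o + P = 4^{\frac{3}{2}} \cdot 0 + 52 = 8 \cdot 0 + 52 = 0 + 52 = 52$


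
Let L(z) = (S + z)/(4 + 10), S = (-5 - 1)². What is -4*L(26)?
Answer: -124/7 ≈ -17.714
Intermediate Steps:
S = 36 (S = (-6)² = 36)
L(z) = 18/7 + z/14 (L(z) = (36 + z)/(4 + 10) = (36 + z)/14 = (36 + z)*(1/14) = 18/7 + z/14)
-4*L(26) = -4*(18/7 + (1/14)*26) = -4*(18/7 + 13/7) = -4*31/7 = -124/7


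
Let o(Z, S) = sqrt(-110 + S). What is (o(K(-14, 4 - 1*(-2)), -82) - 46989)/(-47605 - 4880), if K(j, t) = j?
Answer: 15663/17495 - 8*I*sqrt(3)/52485 ≈ 0.89528 - 0.00026401*I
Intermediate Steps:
(o(K(-14, 4 - 1*(-2)), -82) - 46989)/(-47605 - 4880) = (sqrt(-110 - 82) - 46989)/(-47605 - 4880) = (sqrt(-192) - 46989)/(-52485) = (8*I*sqrt(3) - 46989)*(-1/52485) = (-46989 + 8*I*sqrt(3))*(-1/52485) = 15663/17495 - 8*I*sqrt(3)/52485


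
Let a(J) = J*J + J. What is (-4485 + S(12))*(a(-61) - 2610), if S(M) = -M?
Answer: -4721850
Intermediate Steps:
a(J) = J + J**2 (a(J) = J**2 + J = J + J**2)
(-4485 + S(12))*(a(-61) - 2610) = (-4485 - 1*12)*(-61*(1 - 61) - 2610) = (-4485 - 12)*(-61*(-60) - 2610) = -4497*(3660 - 2610) = -4497*1050 = -4721850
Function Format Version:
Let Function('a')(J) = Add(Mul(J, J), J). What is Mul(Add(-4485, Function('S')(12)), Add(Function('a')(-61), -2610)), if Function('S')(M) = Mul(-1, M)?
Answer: -4721850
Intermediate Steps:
Function('a')(J) = Add(J, Pow(J, 2)) (Function('a')(J) = Add(Pow(J, 2), J) = Add(J, Pow(J, 2)))
Mul(Add(-4485, Function('S')(12)), Add(Function('a')(-61), -2610)) = Mul(Add(-4485, Mul(-1, 12)), Add(Mul(-61, Add(1, -61)), -2610)) = Mul(Add(-4485, -12), Add(Mul(-61, -60), -2610)) = Mul(-4497, Add(3660, -2610)) = Mul(-4497, 1050) = -4721850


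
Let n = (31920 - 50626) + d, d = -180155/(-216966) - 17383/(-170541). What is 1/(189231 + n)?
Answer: 12333866202/2103244032540661 ≈ 5.8642e-6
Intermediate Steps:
d = 11498444611/12333866202 (d = -180155*(-1/216966) - 17383*(-1/170541) = 180155/216966 + 17383/170541 = 11498444611/12333866202 ≈ 0.93227)
n = -230705802730001/12333866202 (n = (31920 - 50626) + 11498444611/12333866202 = -18706 + 11498444611/12333866202 = -230705802730001/12333866202 ≈ -18705.)
1/(189231 + n) = 1/(189231 - 230705802730001/12333866202) = 1/(2103244032540661/12333866202) = 12333866202/2103244032540661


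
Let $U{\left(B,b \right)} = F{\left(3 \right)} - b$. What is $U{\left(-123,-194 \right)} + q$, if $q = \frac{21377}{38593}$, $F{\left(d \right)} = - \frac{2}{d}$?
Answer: $\frac{22448071}{115779} \approx 193.89$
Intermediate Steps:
$U{\left(B,b \right)} = - \frac{2}{3} - b$
$q = \frac{21377}{38593}$ ($q = 21377 \cdot \frac{1}{38593} = \frac{21377}{38593} \approx 0.55391$)
$U{\left(-123,-194 \right)} + q = \left(- \frac{2}{3} - -194\right) + \frac{21377}{38593} = \left(- \frac{2}{3} + 194\right) + \frac{21377}{38593} = \frac{580}{3} + \frac{21377}{38593} = \frac{22448071}{115779}$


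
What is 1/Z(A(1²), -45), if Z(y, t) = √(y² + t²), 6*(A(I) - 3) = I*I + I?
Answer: 3*√733/3665 ≈ 0.022162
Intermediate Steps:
A(I) = 3 + I/6 + I²/6 (A(I) = 3 + (I*I + I)/6 = 3 + (I² + I)/6 = 3 + (I + I²)/6 = 3 + (I/6 + I²/6) = 3 + I/6 + I²/6)
Z(y, t) = √(t² + y²)
1/Z(A(1²), -45) = 1/(√((-45)² + (3 + (⅙)*1² + (1²)²/6)²)) = 1/(√(2025 + (3 + (⅙)*1 + (⅙)*1²)²)) = 1/(√(2025 + (3 + ⅙ + (⅙)*1)²)) = 1/(√(2025 + (3 + ⅙ + ⅙)²)) = 1/(√(2025 + (10/3)²)) = 1/(√(2025 + 100/9)) = 1/(√(18325/9)) = 1/(5*√733/3) = 3*√733/3665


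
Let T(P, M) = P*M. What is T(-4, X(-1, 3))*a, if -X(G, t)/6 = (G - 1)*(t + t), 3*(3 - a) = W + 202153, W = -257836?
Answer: -5346432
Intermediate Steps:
a = 18564 (a = 3 - (-257836 + 202153)/3 = 3 - ⅓*(-55683) = 3 + 18561 = 18564)
X(G, t) = -12*t*(-1 + G) (X(G, t) = -6*(G - 1)*(t + t) = -6*(-1 + G)*2*t = -12*t*(-1 + G))
T(P, M) = M*P
T(-4, X(-1, 3))*a = ((12*3*(1 - 1*(-1)))*(-4))*18564 = ((12*3*(1 + 1))*(-4))*18564 = ((12*3*2)*(-4))*18564 = (72*(-4))*18564 = -288*18564 = -5346432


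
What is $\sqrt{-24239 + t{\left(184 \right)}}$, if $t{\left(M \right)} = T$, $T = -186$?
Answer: $5 i \sqrt{977} \approx 156.28 i$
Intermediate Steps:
$t{\left(M \right)} = -186$
$\sqrt{-24239 + t{\left(184 \right)}} = \sqrt{-24239 - 186} = \sqrt{-24425} = 5 i \sqrt{977}$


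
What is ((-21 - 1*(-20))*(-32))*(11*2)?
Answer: 704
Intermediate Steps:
((-21 - 1*(-20))*(-32))*(11*2) = ((-21 + 20)*(-32))*22 = -1*(-32)*22 = 32*22 = 704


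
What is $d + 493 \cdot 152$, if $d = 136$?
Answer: $75072$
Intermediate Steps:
$d + 493 \cdot 152 = 136 + 493 \cdot 152 = 136 + 74936 = 75072$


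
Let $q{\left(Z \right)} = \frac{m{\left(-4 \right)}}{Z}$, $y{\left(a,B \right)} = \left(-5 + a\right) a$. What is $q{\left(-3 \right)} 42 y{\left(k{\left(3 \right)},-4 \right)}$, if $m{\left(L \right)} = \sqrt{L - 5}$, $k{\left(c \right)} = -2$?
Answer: $- 588 i \approx - 588.0 i$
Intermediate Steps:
$y{\left(a,B \right)} = a \left(-5 + a\right)$
$m{\left(L \right)} = \sqrt{-5 + L}$
$q{\left(Z \right)} = \frac{3 i}{Z}$ ($q{\left(Z \right)} = \frac{\sqrt{-5 - 4}}{Z} = \frac{\sqrt{-9}}{Z} = \frac{3 i}{Z}$)
$q{\left(-3 \right)} 42 y{\left(k{\left(3 \right)},-4 \right)} = \frac{3 i}{-3} \cdot 42 \left(- 2 \left(-5 - 2\right)\right) = 3 i \left(- \frac{1}{3}\right) 42 \left(\left(-2\right) \left(-7\right)\right) = - i 42 \cdot 14 = - 42 i 14 = - 588 i$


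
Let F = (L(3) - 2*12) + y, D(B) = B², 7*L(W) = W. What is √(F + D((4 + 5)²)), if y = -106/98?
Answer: √320281/7 ≈ 80.848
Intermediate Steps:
L(W) = W/7
y = -53/49 (y = -106*1/98 = -53/49 ≈ -1.0816)
F = -1208/49 (F = ((⅐)*3 - 2*12) - 53/49 = (3/7 - 24) - 53/49 = -165/7 - 53/49 = -1208/49 ≈ -24.653)
√(F + D((4 + 5)²)) = √(-1208/49 + ((4 + 5)²)²) = √(-1208/49 + (9²)²) = √(-1208/49 + 81²) = √(-1208/49 + 6561) = √(320281/49) = √320281/7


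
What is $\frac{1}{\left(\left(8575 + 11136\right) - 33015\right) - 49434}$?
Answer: $- \frac{1}{62738} \approx -1.5939 \cdot 10^{-5}$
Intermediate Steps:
$\frac{1}{\left(\left(8575 + 11136\right) - 33015\right) - 49434} = \frac{1}{\left(19711 - 33015\right) - 49434} = \frac{1}{-13304 - 49434} = \frac{1}{-62738} = - \frac{1}{62738}$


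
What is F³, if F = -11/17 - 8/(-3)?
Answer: 1092727/132651 ≈ 8.2376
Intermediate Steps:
F = 103/51 (F = -11*1/17 - 8*(-⅓) = -11/17 + 8/3 = 103/51 ≈ 2.0196)
F³ = (103/51)³ = 1092727/132651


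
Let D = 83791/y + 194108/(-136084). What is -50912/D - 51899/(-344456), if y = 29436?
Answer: -17562161069402536771/489889745670584 ≈ -35849.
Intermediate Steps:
D = 1422212839/1001442156 (D = 83791/29436 + 194108/(-136084) = 83791*(1/29436) + 194108*(-1/136084) = 83791/29436 - 48527/34021 = 1422212839/1001442156 ≈ 1.4202)
-50912/D - 51899/(-344456) = -50912/1422212839/1001442156 - 51899/(-344456) = -50912*1001442156/1422212839 - 51899*(-1/344456) = -50985423046272/1422212839 + 51899/344456 = -17562161069402536771/489889745670584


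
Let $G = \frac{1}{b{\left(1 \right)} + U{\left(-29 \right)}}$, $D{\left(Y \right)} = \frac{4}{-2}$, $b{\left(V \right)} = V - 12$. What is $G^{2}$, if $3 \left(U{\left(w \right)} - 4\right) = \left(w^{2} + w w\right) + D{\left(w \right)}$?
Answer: $\frac{1}{305809} \approx 3.27 \cdot 10^{-6}$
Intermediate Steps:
$b{\left(V \right)} = -12 + V$ ($b{\left(V \right)} = V - 12 = -12 + V$)
$D{\left(Y \right)} = -2$ ($D{\left(Y \right)} = 4 \left(- \frac{1}{2}\right) = -2$)
$U{\left(w \right)} = \frac{10}{3} + \frac{2 w^{2}}{3}$ ($U{\left(w \right)} = 4 + \frac{\left(w^{2} + w w\right) - 2}{3} = 4 + \frac{\left(w^{2} + w^{2}\right) - 2}{3} = 4 + \frac{2 w^{2} - 2}{3} = 4 + \frac{-2 + 2 w^{2}}{3} = 4 + \left(- \frac{2}{3} + \frac{2 w^{2}}{3}\right) = \frac{10}{3} + \frac{2 w^{2}}{3}$)
$G = \frac{1}{553}$ ($G = \frac{1}{\left(-12 + 1\right) + \left(\frac{10}{3} + \frac{2 \left(-29\right)^{2}}{3}\right)} = \frac{1}{-11 + \left(\frac{10}{3} + \frac{2}{3} \cdot 841\right)} = \frac{1}{-11 + \left(\frac{10}{3} + \frac{1682}{3}\right)} = \frac{1}{-11 + 564} = \frac{1}{553} \approx 0.0018083$)
$G^{2} = \left(\frac{1}{553}\right)^{2} = \frac{1}{305809}$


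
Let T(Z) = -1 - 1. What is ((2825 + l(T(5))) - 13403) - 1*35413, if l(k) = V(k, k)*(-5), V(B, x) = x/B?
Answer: -45996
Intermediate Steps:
T(Z) = -2
l(k) = -5 (l(k) = (k/k)*(-5) = 1*(-5) = -5)
((2825 + l(T(5))) - 13403) - 1*35413 = ((2825 - 5) - 13403) - 1*35413 = (2820 - 13403) - 35413 = -10583 - 35413 = -45996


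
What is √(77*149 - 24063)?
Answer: I*√12590 ≈ 112.21*I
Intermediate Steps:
√(77*149 - 24063) = √(11473 - 24063) = √(-12590) = I*√12590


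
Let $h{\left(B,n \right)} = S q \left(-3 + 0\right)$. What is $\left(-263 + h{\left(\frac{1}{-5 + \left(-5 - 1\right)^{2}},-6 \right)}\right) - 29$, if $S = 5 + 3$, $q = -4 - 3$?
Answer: $-124$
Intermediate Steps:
$q = -7$
$S = 8$
$h{\left(B,n \right)} = 168$ ($h{\left(B,n \right)} = 8 \left(-7\right) \left(-3 + 0\right) = \left(-56\right) \left(-3\right) = 168$)
$\left(-263 + h{\left(\frac{1}{-5 + \left(-5 - 1\right)^{2}},-6 \right)}\right) - 29 = \left(-263 + 168\right) - 29 = -95 - 29 = -124$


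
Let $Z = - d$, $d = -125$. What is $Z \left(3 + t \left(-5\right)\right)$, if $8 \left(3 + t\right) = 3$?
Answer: $\frac{16125}{8} \approx 2015.6$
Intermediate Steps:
$t = - \frac{21}{8}$ ($t = -3 + \frac{1}{8} \cdot 3 = -3 + \frac{3}{8} = - \frac{21}{8} \approx -2.625$)
$Z = 125$ ($Z = \left(-1\right) \left(-125\right) = 125$)
$Z \left(3 + t \left(-5\right)\right) = 125 \left(3 - - \frac{105}{8}\right) = 125 \left(3 + \frac{105}{8}\right) = 125 \cdot \frac{129}{8} = \frac{16125}{8}$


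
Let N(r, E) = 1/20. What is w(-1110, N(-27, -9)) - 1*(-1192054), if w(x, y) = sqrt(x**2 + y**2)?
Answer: 1192054 + sqrt(492840001)/20 ≈ 1.1932e+6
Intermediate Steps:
N(r, E) = 1/20
w(-1110, N(-27, -9)) - 1*(-1192054) = sqrt((-1110)**2 + (1/20)**2) - 1*(-1192054) = sqrt(1232100 + 1/400) + 1192054 = sqrt(492840001/400) + 1192054 = sqrt(492840001)/20 + 1192054 = 1192054 + sqrt(492840001)/20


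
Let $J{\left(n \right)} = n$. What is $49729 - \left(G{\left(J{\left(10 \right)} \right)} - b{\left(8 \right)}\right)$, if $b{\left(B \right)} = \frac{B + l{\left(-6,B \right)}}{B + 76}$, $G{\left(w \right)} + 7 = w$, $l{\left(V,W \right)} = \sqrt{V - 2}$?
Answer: $\frac{1044248}{21} + \frac{i \sqrt{2}}{42} \approx 49726.0 + 0.033672 i$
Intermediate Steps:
$l{\left(V,W \right)} = \sqrt{-2 + V}$
$G{\left(w \right)} = -7 + w$
$b{\left(B \right)} = \frac{B + 2 i \sqrt{2}}{76 + B}$ ($b{\left(B \right)} = \frac{B + \sqrt{-2 - 6}}{B + 76} = \frac{B + \sqrt{-8}}{76 + B} = \frac{B + 2 i \sqrt{2}}{76 + B}$)
$49729 - \left(G{\left(J{\left(10 \right)} \right)} - b{\left(8 \right)}\right) = 49729 - \left(\left(-7 + 10\right) - \frac{8 + 2 i \sqrt{2}}{76 + 8}\right) = 49729 - \left(3 - \frac{8 + 2 i \sqrt{2}}{84}\right) = 49729 - \left(3 - \left(\frac{2}{21} + \frac{i \sqrt{2}}{42}\right)\right) = 49729 - \left(\frac{61}{21} - \frac{i \sqrt{2}}{42}\right) = \frac{1044248}{21} + \frac{i \sqrt{2}}{42}$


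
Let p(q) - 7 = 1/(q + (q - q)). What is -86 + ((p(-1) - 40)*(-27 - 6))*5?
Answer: 5524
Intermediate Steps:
p(q) = 7 + 1/q (p(q) = 7 + 1/(q + (q - q)) = 7 + 1/(q + 0) = 7 + 1/q)
-86 + ((p(-1) - 40)*(-27 - 6))*5 = -86 + (((7 + 1/(-1)) - 40)*(-27 - 6))*5 = -86 + (((7 - 1) - 40)*(-33))*5 = -86 + ((6 - 40)*(-33))*5 = -86 - 34*(-33)*5 = -86 + 1122*5 = -86 + 5610 = 5524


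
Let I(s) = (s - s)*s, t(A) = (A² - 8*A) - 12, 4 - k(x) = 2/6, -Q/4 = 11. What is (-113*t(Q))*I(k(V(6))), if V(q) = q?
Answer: 0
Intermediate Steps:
Q = -44 (Q = -4*11 = -44)
k(x) = 11/3 (k(x) = 4 - 2/6 = 4 - 1*⅓ = 4 - ⅓ = 11/3)
t(A) = -12 + A² - 8*A
I(s) = 0 (I(s) = 0*s = 0)
(-113*t(Q))*I(k(V(6))) = -113*(-12 + (-44)² - 8*(-44))*0 = -113*(-12 + 1936 + 352)*0 = -113*2276*0 = -257188*0 = 0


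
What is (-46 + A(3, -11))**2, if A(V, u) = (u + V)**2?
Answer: 324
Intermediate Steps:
A(V, u) = (V + u)**2
(-46 + A(3, -11))**2 = (-46 + (3 - 11)**2)**2 = (-46 + (-8)**2)**2 = (-46 + 64)**2 = 18**2 = 324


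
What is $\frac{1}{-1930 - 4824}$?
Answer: $- \frac{1}{6754} \approx -0.00014806$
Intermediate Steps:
$\frac{1}{-1930 - 4824} = \frac{1}{-6754} = - \frac{1}{6754}$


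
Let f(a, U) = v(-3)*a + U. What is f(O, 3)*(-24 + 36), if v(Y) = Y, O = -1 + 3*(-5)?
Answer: 612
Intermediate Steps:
O = -16 (O = -1 - 15 = -16)
f(a, U) = U - 3*a (f(a, U) = -3*a + U = U - 3*a)
f(O, 3)*(-24 + 36) = (3 - 3*(-16))*(-24 + 36) = (3 + 48)*12 = 51*12 = 612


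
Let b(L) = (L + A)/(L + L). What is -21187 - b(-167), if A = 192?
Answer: -7076433/334 ≈ -21187.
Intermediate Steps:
b(L) = (192 + L)/(2*L) (b(L) = (L + 192)/(L + L) = (192 + L)/((2*L)) = (192 + L)*(1/(2*L)) = (192 + L)/(2*L))
-21187 - b(-167) = -21187 - (192 - 167)/(2*(-167)) = -21187 - (-1)*25/(2*167) = -21187 - 1*(-25/334) = -21187 + 25/334 = -7076433/334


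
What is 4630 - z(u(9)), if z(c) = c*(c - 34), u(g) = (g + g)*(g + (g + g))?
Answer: -215042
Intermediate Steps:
u(g) = 6*g**2 (u(g) = (2*g)*(g + 2*g) = (2*g)*(3*g) = 6*g**2)
z(c) = c*(-34 + c)
4630 - z(u(9)) = 4630 - 6*9**2*(-34 + 6*9**2) = 4630 - 6*81*(-34 + 6*81) = 4630 - 486*(-34 + 486) = 4630 - 486*452 = 4630 - 1*219672 = 4630 - 219672 = -215042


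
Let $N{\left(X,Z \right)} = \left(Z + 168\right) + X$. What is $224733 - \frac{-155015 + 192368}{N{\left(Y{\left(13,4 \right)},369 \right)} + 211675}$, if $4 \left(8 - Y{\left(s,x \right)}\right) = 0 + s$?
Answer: $\frac{190768278099}{848867} \approx 2.2473 \cdot 10^{5}$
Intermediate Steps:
$Y{\left(s,x \right)} = 8 - \frac{s}{4}$ ($Y{\left(s,x \right)} = 8 - \frac{0 + s}{4} = 8 - \frac{s}{4}$)
$N{\left(X,Z \right)} = 168 + X + Z$ ($N{\left(X,Z \right)} = \left(168 + Z\right) + X = 168 + X + Z$)
$224733 - \frac{-155015 + 192368}{N{\left(Y{\left(13,4 \right)},369 \right)} + 211675} = 224733 - \frac{-155015 + 192368}{\left(168 + \left(8 - \frac{13}{4}\right) + 369\right) + 211675} = 224733 - \frac{37353}{\left(168 + \left(8 - \frac{13}{4}\right) + 369\right) + 211675} = 224733 - \frac{37353}{\left(168 + \frac{19}{4} + 369\right) + 211675} = 224733 - \frac{37353}{\frac{2167}{4} + 211675} = 224733 - \frac{37353}{\frac{848867}{4}} = 224733 - 37353 \cdot \frac{4}{848867} = 224733 - \frac{149412}{848867} = \frac{190768278099}{848867}$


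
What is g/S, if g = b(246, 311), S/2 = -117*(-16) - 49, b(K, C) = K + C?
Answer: 557/3646 ≈ 0.15277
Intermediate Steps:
b(K, C) = C + K
S = 3646 (S = 2*(-117*(-16) - 49) = 2*(1872 - 49) = 2*1823 = 3646)
g = 557 (g = 311 + 246 = 557)
g/S = 557/3646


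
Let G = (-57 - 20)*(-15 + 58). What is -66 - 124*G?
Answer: 410498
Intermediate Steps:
G = -3311 (G = -77*43 = -3311)
-66 - 124*G = -66 - 124*(-3311) = -66 + 410564 = 410498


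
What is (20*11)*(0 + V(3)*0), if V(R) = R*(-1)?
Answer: 0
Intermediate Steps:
V(R) = -R
(20*11)*(0 + V(3)*0) = (20*11)*(0 - 1*3*0) = 220*(0 - 3*0) = 220*(0 + 0) = 220*0 = 0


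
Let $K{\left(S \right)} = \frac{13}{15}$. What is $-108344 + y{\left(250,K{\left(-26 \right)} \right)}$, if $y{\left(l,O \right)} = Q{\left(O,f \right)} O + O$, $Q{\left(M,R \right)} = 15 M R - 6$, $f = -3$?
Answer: $- \frac{1625732}{15} \approx -1.0838 \cdot 10^{5}$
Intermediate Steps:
$Q{\left(M,R \right)} = -6 + 15 M R$ ($Q{\left(M,R \right)} = 15 M R - 6 = -6 + 15 M R$)
$K{\left(S \right)} = \frac{13}{15}$ ($K{\left(S \right)} = 13 \cdot \frac{1}{15} = \frac{13}{15}$)
$y{\left(l,O \right)} = O + O \left(-6 - 45 O\right)$ ($y{\left(l,O \right)} = \left(-6 + 15 O \left(-3\right)\right) O + O = \left(-6 - 45 O\right) O + O = O \left(-6 - 45 O\right) + O = O + O \left(-6 - 45 O\right)$)
$-108344 + y{\left(250,K{\left(-26 \right)} \right)} = -108344 + 5 \cdot \frac{13}{15} \left(-1 - \frac{39}{5}\right) = -108344 + 5 \cdot \frac{13}{15} \left(- \frac{44}{5}\right) = -108344 - \frac{572}{15} = - \frac{1625732}{15}$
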